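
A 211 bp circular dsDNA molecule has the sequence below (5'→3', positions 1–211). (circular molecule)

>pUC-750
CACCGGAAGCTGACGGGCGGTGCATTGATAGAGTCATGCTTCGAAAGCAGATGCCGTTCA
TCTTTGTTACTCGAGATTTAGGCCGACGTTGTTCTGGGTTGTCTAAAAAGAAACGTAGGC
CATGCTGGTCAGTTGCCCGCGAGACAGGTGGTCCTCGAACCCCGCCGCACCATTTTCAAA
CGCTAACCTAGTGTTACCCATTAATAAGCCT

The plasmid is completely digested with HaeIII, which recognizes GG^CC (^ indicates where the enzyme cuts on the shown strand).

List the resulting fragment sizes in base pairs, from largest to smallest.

174, 37 bp

HaeIII sites (GGCC) start at positions 81, 118.
HaeIII cuts after base 2 of each site, so after positions 82, 119.
Circular molecule, 2 cuts → 2 fragments:
  83–119 → 37 bp
  120–211 then 1–82 → 92 + 82 = 174 bp
Sorted largest to smallest: 174, 37 bp.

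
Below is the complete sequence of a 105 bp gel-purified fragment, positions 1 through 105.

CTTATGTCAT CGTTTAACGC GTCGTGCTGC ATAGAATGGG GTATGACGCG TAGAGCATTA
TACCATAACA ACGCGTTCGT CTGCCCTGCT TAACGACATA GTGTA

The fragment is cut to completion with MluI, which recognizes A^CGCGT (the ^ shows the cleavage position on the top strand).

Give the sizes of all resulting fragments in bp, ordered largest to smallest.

MluI sites (ACGCGT) start at positions 17, 46, 71.
MluI cuts after the first base of each site, so after positions 17, 46, 71.
Linear molecule, 3 cuts → 4 fragments:
  1–17 → 17 bp
  18–46 → 29 bp
  47–71 → 25 bp
  72–105 → 34 bp
Sorted largest to smallest: 34, 29, 25, 17 bp.

34, 29, 25, 17 bp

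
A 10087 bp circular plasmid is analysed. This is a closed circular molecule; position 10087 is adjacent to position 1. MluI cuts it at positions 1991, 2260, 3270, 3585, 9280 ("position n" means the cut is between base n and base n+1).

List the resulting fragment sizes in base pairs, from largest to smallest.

Circular molecule, 5 cuts → 5 fragments:
  2260 − 1991 = 269 bp
  3270 − 2260 = 1010 bp
  3585 − 3270 = 315 bp
  9280 − 3585 = 5695 bp
  wrap: 10087 − 9280 + 1991 = 2798 bp
Sorted largest to smallest: 5695, 2798, 1010, 315, 269 bp.

5695, 2798, 1010, 315, 269 bp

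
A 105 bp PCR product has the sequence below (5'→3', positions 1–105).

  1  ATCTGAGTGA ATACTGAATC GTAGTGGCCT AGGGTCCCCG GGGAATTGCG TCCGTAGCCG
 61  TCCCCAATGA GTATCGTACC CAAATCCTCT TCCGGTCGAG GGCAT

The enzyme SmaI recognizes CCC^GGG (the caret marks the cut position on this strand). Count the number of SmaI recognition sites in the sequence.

1

CCCGGG occurs starting at position 37.
SmaI cuts at 1 site.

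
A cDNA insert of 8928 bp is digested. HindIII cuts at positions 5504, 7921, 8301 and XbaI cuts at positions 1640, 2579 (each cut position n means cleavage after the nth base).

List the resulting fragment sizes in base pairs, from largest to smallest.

Combined cut positions (sorted): 1640, 2579, 5504, 7921, 8301.
Linear molecule, 5 cuts → 6 fragments:
  1640 − 0 = 1640 bp
  2579 − 1640 = 939 bp
  5504 − 2579 = 2925 bp
  7921 − 5504 = 2417 bp
  8301 − 7921 = 380 bp
  8928 − 8301 = 627 bp
Sorted largest to smallest: 2925, 2417, 1640, 939, 627, 380 bp.

2925, 2417, 1640, 939, 627, 380 bp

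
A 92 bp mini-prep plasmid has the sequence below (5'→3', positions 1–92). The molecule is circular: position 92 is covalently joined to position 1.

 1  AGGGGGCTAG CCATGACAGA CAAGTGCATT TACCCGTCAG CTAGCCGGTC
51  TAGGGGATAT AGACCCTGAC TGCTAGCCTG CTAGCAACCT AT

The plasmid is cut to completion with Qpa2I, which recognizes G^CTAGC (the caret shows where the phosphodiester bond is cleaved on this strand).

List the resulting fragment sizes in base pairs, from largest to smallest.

Qpa2I sites (GCTAGC) start at positions 6, 40, 72, 80.
Qpa2I cuts after the first base of each site, so after positions 6, 40, 72, 80.
Circular molecule, 4 cuts → 4 fragments:
  7–40 → 34 bp
  41–72 → 32 bp
  73–80 → 8 bp
  81–92 then 1–6 → 12 + 6 = 18 bp
Sorted largest to smallest: 34, 32, 18, 8 bp.

34, 32, 18, 8 bp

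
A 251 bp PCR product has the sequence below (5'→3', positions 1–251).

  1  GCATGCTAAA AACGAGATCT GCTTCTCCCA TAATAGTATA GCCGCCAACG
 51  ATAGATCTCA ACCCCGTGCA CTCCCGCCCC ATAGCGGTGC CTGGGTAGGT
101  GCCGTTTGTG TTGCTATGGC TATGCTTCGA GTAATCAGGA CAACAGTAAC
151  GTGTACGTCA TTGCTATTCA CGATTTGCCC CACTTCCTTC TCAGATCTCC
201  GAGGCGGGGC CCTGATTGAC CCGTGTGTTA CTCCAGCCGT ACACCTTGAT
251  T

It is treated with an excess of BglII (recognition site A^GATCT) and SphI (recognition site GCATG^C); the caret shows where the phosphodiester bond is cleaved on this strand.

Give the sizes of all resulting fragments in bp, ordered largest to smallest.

BglII sites (AGATCT) start at positions 15, 53, 193.
BglII cuts after the first base of each site, so after positions 15, 53, 193.
The SphI site (GCATGC) starts at position 1.
SphI cuts after base 5 of each site (before the last base), so after position 5.
Combined cut positions: 5, 15, 53, 193.
Linear molecule, 4 cuts → 5 fragments:
  1–5 → 5 bp
  6–15 → 10 bp
  16–53 → 38 bp
  54–193 → 140 bp
  194–251 → 58 bp
Sorted largest to smallest: 140, 58, 38, 10, 5 bp.

140, 58, 38, 10, 5 bp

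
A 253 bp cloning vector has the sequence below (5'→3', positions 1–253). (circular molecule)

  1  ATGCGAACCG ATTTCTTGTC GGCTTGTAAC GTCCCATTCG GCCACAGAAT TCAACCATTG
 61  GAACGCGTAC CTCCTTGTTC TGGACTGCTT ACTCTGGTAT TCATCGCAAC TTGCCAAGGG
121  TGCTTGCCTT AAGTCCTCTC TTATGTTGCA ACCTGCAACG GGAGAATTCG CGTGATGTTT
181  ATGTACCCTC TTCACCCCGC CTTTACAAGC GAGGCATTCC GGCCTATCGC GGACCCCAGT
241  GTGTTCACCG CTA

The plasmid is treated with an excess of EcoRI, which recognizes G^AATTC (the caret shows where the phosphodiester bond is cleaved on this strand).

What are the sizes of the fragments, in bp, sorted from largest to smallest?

136, 117 bp

EcoRI sites (GAATTC) start at positions 47, 164.
EcoRI cuts after the first base of each site, so after positions 47, 164.
Circular molecule, 2 cuts → 2 fragments:
  48–164 → 117 bp
  165–253 then 1–47 → 89 + 47 = 136 bp
Sorted largest to smallest: 136, 117 bp.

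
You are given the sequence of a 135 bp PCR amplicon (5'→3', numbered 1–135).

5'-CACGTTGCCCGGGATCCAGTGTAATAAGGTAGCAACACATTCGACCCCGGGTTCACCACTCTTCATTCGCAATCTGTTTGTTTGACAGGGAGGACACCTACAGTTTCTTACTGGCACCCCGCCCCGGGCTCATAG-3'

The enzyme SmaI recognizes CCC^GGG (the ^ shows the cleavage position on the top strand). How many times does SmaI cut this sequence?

CCCGGG occurs starting at positions 8, 46, 123.
SmaI cuts at 3 sites.

3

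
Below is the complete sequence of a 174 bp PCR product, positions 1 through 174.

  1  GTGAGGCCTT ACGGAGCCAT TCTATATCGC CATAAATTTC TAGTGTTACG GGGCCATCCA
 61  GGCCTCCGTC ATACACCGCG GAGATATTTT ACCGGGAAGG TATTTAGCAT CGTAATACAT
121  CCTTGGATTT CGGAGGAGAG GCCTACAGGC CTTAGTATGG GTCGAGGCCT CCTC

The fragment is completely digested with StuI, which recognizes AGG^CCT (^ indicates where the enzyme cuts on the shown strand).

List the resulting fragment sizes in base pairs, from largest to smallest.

79, 56, 18, 8, 7, 6 bp

StuI sites (AGGCCT) start at positions 4, 60, 139, 147, 165.
StuI cuts after base 3 of each site, so after positions 6, 62, 141, 149, 167.
Linear molecule, 5 cuts → 6 fragments:
  1–6 → 6 bp
  7–62 → 56 bp
  63–141 → 79 bp
  142–149 → 8 bp
  150–167 → 18 bp
  168–174 → 7 bp
Sorted largest to smallest: 79, 56, 18, 8, 7, 6 bp.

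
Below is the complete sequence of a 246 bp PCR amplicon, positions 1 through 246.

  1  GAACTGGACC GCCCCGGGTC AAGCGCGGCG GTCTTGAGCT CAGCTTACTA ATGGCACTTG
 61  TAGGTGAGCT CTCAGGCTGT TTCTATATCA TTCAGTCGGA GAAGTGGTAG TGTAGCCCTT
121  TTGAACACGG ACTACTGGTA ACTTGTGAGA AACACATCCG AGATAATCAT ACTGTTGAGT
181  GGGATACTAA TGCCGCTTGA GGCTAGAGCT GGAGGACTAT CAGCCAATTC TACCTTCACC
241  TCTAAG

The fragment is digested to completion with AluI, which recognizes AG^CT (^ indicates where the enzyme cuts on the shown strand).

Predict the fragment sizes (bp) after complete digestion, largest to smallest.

140, 38, 38, 25, 5 bp

AluI sites (AGCT) start at positions 37, 42, 67, 207.
AluI cuts after base 2 of each site, so after positions 38, 43, 68, 208.
Linear molecule, 4 cuts → 5 fragments:
  1–38 → 38 bp
  39–43 → 5 bp
  44–68 → 25 bp
  69–208 → 140 bp
  209–246 → 38 bp
Sorted largest to smallest: 140, 38, 38, 25, 5 bp.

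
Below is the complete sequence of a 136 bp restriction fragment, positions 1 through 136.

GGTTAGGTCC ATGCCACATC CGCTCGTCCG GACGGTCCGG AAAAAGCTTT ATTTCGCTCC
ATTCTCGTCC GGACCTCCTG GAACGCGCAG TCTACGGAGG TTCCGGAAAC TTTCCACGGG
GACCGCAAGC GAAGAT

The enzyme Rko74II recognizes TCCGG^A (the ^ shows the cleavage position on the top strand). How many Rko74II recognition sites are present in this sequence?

4

TCCGGA occurs starting at positions 27, 36, 68, 102.
Rko74II cuts at 4 sites.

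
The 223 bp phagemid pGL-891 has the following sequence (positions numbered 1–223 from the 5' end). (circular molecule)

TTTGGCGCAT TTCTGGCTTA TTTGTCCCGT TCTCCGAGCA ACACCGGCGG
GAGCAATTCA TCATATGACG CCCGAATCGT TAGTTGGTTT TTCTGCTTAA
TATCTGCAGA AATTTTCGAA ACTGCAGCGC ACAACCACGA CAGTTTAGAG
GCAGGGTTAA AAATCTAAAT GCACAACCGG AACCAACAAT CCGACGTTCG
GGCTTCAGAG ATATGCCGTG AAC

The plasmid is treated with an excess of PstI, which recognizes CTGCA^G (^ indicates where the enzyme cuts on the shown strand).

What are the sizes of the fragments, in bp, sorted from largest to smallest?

PstI sites (CTGCAG) start at positions 104, 122.
PstI cuts after base 5 of each site (before the last base), so after positions 108, 126.
Circular molecule, 2 cuts → 2 fragments:
  109–126 → 18 bp
  127–223 then 1–108 → 97 + 108 = 205 bp
Sorted largest to smallest: 205, 18 bp.

205, 18 bp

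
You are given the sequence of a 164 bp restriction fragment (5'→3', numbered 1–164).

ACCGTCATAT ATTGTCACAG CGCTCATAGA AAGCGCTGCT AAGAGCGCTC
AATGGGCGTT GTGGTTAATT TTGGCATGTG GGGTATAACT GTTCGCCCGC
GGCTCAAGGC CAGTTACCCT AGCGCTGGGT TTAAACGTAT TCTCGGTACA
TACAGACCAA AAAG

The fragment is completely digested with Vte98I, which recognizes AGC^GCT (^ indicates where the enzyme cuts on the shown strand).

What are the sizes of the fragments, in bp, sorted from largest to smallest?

Vte98I sites (AGCGCT) start at positions 19, 32, 44, 121.
Vte98I cuts after base 3 of each site, so after positions 21, 34, 46, 123.
Linear molecule, 4 cuts → 5 fragments:
  1–21 → 21 bp
  22–34 → 13 bp
  35–46 → 12 bp
  47–123 → 77 bp
  124–164 → 41 bp
Sorted largest to smallest: 77, 41, 21, 13, 12 bp.

77, 41, 21, 13, 12 bp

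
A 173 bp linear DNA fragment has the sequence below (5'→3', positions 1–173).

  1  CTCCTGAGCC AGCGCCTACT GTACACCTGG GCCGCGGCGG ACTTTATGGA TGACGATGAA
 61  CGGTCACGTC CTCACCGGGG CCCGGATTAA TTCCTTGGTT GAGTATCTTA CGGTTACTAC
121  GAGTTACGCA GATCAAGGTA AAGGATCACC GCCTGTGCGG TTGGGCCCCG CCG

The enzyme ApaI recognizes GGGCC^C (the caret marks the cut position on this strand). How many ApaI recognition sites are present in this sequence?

GGGCCC occurs starting at positions 78, 163.
ApaI cuts at 2 sites.

2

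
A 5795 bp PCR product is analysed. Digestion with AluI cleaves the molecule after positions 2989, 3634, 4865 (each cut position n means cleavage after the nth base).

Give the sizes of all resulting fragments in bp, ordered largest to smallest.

Linear molecule, 3 cuts → 4 fragments:
  2989 − 0 = 2989 bp
  3634 − 2989 = 645 bp
  4865 − 3634 = 1231 bp
  5795 − 4865 = 930 bp
Sorted largest to smallest: 2989, 1231, 930, 645 bp.

2989, 1231, 930, 645 bp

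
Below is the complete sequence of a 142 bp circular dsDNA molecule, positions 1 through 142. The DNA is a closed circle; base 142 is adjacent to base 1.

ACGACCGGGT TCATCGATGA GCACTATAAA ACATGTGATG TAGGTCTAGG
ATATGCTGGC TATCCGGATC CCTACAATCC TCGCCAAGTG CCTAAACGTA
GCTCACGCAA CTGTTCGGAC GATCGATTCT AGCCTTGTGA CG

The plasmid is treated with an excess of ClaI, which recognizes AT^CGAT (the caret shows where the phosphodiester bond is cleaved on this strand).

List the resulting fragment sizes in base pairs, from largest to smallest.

ClaI sites (ATCGAT) start at positions 13, 122.
ClaI cuts after base 2 of each site, so after positions 14, 123.
Circular molecule, 2 cuts → 2 fragments:
  15–123 → 109 bp
  124–142 then 1–14 → 19 + 14 = 33 bp
Sorted largest to smallest: 109, 33 bp.

109, 33 bp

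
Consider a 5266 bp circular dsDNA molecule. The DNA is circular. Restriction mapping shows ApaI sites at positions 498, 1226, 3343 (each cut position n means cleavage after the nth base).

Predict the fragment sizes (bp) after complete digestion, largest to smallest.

Circular molecule, 3 cuts → 3 fragments:
  1226 − 498 = 728 bp
  3343 − 1226 = 2117 bp
  wrap: 5266 − 3343 + 498 = 2421 bp
Sorted largest to smallest: 2421, 2117, 728 bp.

2421, 2117, 728 bp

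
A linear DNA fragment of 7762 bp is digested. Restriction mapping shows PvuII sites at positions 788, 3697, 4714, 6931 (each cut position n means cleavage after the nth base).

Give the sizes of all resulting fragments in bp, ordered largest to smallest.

Linear molecule, 4 cuts → 5 fragments:
  788 − 0 = 788 bp
  3697 − 788 = 2909 bp
  4714 − 3697 = 1017 bp
  6931 − 4714 = 2217 bp
  7762 − 6931 = 831 bp
Sorted largest to smallest: 2909, 2217, 1017, 831, 788 bp.

2909, 2217, 1017, 831, 788 bp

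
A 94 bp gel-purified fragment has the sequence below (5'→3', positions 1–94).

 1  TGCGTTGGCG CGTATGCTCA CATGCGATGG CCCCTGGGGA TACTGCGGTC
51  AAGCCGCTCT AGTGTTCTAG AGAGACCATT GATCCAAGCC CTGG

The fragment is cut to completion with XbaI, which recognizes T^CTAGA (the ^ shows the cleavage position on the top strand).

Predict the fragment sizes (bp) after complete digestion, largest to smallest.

66, 28 bp

The XbaI site (TCTAGA) starts at position 66.
XbaI cuts after the first base of each site, so after position 66.
Linear molecule, 1 cut → 2 fragments:
  1–66 → 66 bp
  67–94 → 28 bp
Sorted largest to smallest: 66, 28 bp.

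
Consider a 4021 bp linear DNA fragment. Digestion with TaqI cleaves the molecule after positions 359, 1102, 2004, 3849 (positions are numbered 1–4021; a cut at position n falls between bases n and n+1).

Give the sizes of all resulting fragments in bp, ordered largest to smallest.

Linear molecule, 4 cuts → 5 fragments:
  359 − 0 = 359 bp
  1102 − 359 = 743 bp
  2004 − 1102 = 902 bp
  3849 − 2004 = 1845 bp
  4021 − 3849 = 172 bp
Sorted largest to smallest: 1845, 902, 743, 359, 172 bp.

1845, 902, 743, 359, 172 bp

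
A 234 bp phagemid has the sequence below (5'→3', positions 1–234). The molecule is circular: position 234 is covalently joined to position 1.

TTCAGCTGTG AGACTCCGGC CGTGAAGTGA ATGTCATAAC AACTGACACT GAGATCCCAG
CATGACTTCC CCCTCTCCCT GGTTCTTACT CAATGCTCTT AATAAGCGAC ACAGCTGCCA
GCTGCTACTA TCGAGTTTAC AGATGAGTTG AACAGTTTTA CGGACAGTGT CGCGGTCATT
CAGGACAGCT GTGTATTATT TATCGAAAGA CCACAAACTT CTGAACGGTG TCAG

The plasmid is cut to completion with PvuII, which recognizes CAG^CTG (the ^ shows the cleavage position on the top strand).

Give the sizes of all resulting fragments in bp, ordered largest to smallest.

PvuII sites (CAGCTG) start at positions 3, 112, 119, 186.
PvuII cuts after base 3 of each site, so after positions 5, 114, 121, 188.
Circular molecule, 4 cuts → 4 fragments:
  6–114 → 109 bp
  115–121 → 7 bp
  122–188 → 67 bp
  189–234 then 1–5 → 46 + 5 = 51 bp
Sorted largest to smallest: 109, 67, 51, 7 bp.

109, 67, 51, 7 bp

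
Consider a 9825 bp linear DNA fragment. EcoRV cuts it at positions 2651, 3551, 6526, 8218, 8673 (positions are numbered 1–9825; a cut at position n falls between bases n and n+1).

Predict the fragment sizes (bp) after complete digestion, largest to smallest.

2975, 2651, 1692, 1152, 900, 455 bp

Linear molecule, 5 cuts → 6 fragments:
  2651 − 0 = 2651 bp
  3551 − 2651 = 900 bp
  6526 − 3551 = 2975 bp
  8218 − 6526 = 1692 bp
  8673 − 8218 = 455 bp
  9825 − 8673 = 1152 bp
Sorted largest to smallest: 2975, 2651, 1692, 1152, 900, 455 bp.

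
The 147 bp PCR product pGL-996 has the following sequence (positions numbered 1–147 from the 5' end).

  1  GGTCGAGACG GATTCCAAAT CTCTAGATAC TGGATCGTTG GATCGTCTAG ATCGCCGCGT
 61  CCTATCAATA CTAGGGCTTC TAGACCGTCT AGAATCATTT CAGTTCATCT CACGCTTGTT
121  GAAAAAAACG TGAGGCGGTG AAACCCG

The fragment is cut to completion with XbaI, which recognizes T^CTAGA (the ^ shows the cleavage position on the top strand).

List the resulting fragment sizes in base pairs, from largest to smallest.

59, 33, 24, 22, 9 bp

XbaI sites (TCTAGA) start at positions 22, 46, 79, 88.
XbaI cuts after the first base of each site, so after positions 22, 46, 79, 88.
Linear molecule, 4 cuts → 5 fragments:
  1–22 → 22 bp
  23–46 → 24 bp
  47–79 → 33 bp
  80–88 → 9 bp
  89–147 → 59 bp
Sorted largest to smallest: 59, 33, 24, 22, 9 bp.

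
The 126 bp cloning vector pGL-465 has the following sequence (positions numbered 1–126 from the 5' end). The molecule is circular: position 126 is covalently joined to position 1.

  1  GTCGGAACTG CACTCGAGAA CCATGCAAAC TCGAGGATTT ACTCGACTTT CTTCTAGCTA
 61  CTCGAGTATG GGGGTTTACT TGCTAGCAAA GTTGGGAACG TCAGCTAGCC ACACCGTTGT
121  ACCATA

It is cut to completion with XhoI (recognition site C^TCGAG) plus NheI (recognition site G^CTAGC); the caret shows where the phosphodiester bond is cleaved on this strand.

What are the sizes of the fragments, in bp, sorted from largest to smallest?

35, 31, 22, 21, 17 bp

XhoI sites (CTCGAG) start at positions 13, 30, 61.
XhoI cuts after the first base of each site, so after positions 13, 30, 61.
NheI sites (GCTAGC) start at positions 82, 104.
NheI cuts after the first base of each site, so after positions 82, 104.
Combined cut positions: 13, 30, 61, 82, 104.
Circular molecule, 5 cuts → 5 fragments:
  14–30 → 17 bp
  31–61 → 31 bp
  62–82 → 21 bp
  83–104 → 22 bp
  105–126 then 1–13 → 22 + 13 = 35 bp
Sorted largest to smallest: 35, 31, 22, 21, 17 bp.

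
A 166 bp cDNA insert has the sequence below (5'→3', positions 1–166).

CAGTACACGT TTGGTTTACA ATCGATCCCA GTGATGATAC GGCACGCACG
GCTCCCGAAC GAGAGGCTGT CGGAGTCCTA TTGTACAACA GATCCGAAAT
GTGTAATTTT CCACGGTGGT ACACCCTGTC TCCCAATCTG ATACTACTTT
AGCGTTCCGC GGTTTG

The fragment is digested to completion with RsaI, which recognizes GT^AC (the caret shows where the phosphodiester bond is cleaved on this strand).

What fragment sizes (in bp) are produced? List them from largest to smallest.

RsaI sites (GTAC) start at positions 3, 83, 119.
RsaI cuts after base 2 of each site, so after positions 4, 84, 120.
Linear molecule, 3 cuts → 4 fragments:
  1–4 → 4 bp
  5–84 → 80 bp
  85–120 → 36 bp
  121–166 → 46 bp
Sorted largest to smallest: 80, 46, 36, 4 bp.

80, 46, 36, 4 bp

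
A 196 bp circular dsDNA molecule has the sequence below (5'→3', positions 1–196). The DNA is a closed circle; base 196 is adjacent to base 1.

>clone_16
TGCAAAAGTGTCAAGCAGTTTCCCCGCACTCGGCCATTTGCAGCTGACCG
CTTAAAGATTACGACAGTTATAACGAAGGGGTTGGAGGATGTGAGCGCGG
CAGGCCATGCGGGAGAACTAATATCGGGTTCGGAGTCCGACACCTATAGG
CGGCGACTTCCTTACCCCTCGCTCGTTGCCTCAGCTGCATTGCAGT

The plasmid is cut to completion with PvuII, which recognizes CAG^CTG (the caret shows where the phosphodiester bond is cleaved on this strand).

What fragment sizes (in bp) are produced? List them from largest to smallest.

PvuII sites (CAGCTG) start at positions 41, 182.
PvuII cuts after base 3 of each site, so after positions 43, 184.
Circular molecule, 2 cuts → 2 fragments:
  44–184 → 141 bp
  185–196 then 1–43 → 12 + 43 = 55 bp
Sorted largest to smallest: 141, 55 bp.

141, 55 bp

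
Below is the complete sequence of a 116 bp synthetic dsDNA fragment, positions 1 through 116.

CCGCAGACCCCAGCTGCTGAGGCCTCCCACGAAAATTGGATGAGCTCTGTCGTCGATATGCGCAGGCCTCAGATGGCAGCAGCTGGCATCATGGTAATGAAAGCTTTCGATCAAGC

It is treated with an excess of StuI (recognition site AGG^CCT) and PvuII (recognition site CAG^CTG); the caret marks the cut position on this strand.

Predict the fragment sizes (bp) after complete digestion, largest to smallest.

StuI sites (AGGCCT) start at positions 20, 64.
StuI cuts after base 3 of each site, so after positions 22, 66.
PvuII sites (CAGCTG) start at positions 11, 80.
PvuII cuts after base 3 of each site, so after positions 13, 82.
Combined cut positions: 13, 22, 66, 82.
Linear molecule, 4 cuts → 5 fragments:
  1–13 → 13 bp
  14–22 → 9 bp
  23–66 → 44 bp
  67–82 → 16 bp
  83–116 → 34 bp
Sorted largest to smallest: 44, 34, 16, 13, 9 bp.

44, 34, 16, 13, 9 bp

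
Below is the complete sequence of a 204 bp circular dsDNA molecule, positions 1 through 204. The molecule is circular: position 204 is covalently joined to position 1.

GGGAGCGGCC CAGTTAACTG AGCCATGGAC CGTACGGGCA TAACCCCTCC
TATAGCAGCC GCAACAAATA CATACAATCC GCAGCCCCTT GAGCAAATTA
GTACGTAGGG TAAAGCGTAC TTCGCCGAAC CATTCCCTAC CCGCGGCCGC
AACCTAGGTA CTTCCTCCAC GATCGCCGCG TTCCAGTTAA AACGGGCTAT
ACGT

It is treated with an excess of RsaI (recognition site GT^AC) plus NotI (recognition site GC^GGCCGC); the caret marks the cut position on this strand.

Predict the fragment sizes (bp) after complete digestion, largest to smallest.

78, 69, 26, 16, 15 bp

RsaI sites (GTAC) start at positions 32, 101, 117, 158.
RsaI cuts after base 2 of each site, so after positions 33, 102, 118, 159.
The NotI site (GCGGCCGC) starts at position 143.
NotI cuts after base 2 of each site, so after position 144.
Combined cut positions: 33, 102, 118, 144, 159.
Circular molecule, 5 cuts → 5 fragments:
  34–102 → 69 bp
  103–118 → 16 bp
  119–144 → 26 bp
  145–159 → 15 bp
  160–204 then 1–33 → 45 + 33 = 78 bp
Sorted largest to smallest: 78, 69, 26, 16, 15 bp.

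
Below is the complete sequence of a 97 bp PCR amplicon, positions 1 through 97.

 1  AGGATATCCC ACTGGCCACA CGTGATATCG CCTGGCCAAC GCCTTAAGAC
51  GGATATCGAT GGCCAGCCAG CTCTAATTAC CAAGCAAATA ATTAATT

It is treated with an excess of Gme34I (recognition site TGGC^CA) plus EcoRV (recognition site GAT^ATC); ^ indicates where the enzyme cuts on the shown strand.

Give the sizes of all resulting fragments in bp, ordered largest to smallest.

34, 18, 11, 10, 10, 9, 5 bp

Gme34I sites (TGGCCA) start at positions 13, 33, 60.
Gme34I cuts after base 4 of each site, so after positions 16, 36, 63.
EcoRV sites (GATATC) start at positions 3, 24, 52.
EcoRV cuts after base 3 of each site, so after positions 5, 26, 54.
Combined cut positions: 5, 16, 26, 36, 54, 63.
Linear molecule, 6 cuts → 7 fragments:
  1–5 → 5 bp
  6–16 → 11 bp
  17–26 → 10 bp
  27–36 → 10 bp
  37–54 → 18 bp
  55–63 → 9 bp
  64–97 → 34 bp
Sorted largest to smallest: 34, 18, 11, 10, 10, 9, 5 bp.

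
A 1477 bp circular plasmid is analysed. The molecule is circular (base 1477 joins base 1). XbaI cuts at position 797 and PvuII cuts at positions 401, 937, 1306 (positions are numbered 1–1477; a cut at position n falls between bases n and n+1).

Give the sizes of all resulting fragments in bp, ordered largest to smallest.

572, 396, 369, 140 bp

Combined cut positions (sorted): 401, 797, 937, 1306.
Circular molecule, 4 cuts → 4 fragments:
  797 − 401 = 396 bp
  937 − 797 = 140 bp
  1306 − 937 = 369 bp
  wrap: 1477 − 1306 + 401 = 572 bp
Sorted largest to smallest: 572, 396, 369, 140 bp.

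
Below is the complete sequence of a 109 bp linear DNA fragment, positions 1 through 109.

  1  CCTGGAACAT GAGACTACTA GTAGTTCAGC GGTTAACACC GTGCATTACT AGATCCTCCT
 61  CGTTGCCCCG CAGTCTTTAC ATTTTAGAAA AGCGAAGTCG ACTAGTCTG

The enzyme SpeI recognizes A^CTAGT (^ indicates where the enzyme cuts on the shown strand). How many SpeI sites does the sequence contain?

ACTAGT occurs starting at positions 17, 101.
SpeI cuts at 2 sites.

2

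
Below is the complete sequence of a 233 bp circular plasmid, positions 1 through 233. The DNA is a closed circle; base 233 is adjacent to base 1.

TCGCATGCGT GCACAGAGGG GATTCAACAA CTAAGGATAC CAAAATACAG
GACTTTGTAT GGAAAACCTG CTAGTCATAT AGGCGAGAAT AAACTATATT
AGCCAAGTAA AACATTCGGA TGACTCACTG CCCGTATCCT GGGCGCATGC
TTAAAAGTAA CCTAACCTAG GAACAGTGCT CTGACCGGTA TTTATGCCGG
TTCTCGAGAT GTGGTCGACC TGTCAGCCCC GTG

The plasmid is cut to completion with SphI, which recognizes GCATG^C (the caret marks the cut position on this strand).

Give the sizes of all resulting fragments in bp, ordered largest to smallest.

142, 91 bp

SphI sites (GCATGC) start at positions 3, 145.
SphI cuts after base 5 of each site (before the last base), so after positions 7, 149.
Circular molecule, 2 cuts → 2 fragments:
  8–149 → 142 bp
  150–233 then 1–7 → 84 + 7 = 91 bp
Sorted largest to smallest: 142, 91 bp.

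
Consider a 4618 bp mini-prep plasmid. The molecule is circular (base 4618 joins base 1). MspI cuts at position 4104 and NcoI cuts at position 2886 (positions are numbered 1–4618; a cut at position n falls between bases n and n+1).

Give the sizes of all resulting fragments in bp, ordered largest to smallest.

Combined cut positions (sorted): 2886, 4104.
Circular molecule, 2 cuts → 2 fragments:
  4104 − 2886 = 1218 bp
  wrap: 4618 − 4104 + 2886 = 3400 bp
Sorted largest to smallest: 3400, 1218 bp.

3400, 1218 bp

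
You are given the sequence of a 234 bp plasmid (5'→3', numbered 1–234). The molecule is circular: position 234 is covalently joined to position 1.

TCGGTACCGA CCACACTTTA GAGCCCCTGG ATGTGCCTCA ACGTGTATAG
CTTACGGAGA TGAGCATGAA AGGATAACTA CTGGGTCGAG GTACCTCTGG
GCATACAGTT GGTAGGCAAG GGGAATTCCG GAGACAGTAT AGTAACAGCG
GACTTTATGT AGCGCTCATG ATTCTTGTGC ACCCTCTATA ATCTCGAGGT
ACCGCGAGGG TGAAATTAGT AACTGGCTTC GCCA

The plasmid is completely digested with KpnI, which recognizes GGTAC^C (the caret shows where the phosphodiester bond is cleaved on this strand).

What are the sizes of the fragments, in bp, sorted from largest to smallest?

KpnI sites (GGTACC) start at positions 3, 90, 198.
KpnI cuts after base 5 of each site (before the last base), so after positions 7, 94, 202.
Circular molecule, 3 cuts → 3 fragments:
  8–94 → 87 bp
  95–202 → 108 bp
  203–234 then 1–7 → 32 + 7 = 39 bp
Sorted largest to smallest: 108, 87, 39 bp.

108, 87, 39 bp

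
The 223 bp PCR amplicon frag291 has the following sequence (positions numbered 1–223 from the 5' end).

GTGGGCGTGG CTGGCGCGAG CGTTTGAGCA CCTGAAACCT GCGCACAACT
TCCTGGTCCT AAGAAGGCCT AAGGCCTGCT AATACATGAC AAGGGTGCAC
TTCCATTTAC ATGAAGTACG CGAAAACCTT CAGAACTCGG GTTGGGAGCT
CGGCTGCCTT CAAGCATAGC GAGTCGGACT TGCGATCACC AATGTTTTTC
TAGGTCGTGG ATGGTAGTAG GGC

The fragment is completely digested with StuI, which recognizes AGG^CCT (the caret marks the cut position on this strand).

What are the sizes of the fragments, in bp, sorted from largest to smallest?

149, 67, 7 bp

StuI sites (AGGCCT) start at positions 65, 72.
StuI cuts after base 3 of each site, so after positions 67, 74.
Linear molecule, 2 cuts → 3 fragments:
  1–67 → 67 bp
  68–74 → 7 bp
  75–223 → 149 bp
Sorted largest to smallest: 149, 67, 7 bp.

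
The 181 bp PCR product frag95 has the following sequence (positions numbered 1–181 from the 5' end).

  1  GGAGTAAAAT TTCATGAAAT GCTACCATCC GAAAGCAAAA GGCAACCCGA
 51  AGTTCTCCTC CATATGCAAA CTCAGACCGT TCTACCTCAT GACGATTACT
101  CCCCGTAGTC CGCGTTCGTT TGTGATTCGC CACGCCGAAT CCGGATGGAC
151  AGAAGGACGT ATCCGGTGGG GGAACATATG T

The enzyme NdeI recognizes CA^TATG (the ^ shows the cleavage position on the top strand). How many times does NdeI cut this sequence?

CATATG occurs starting at positions 61, 175.
NdeI cuts at 2 sites.

2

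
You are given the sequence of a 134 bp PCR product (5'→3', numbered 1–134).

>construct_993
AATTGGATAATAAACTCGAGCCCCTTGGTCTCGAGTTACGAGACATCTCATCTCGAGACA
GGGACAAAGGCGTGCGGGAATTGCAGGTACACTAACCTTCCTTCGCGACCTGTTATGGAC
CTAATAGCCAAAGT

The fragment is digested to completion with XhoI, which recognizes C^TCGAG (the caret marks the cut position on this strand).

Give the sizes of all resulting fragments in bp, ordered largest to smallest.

82, 22, 15, 15 bp

XhoI sites (CTCGAG) start at positions 15, 30, 52.
XhoI cuts after the first base of each site, so after positions 15, 30, 52.
Linear molecule, 3 cuts → 4 fragments:
  1–15 → 15 bp
  16–30 → 15 bp
  31–52 → 22 bp
  53–134 → 82 bp
Sorted largest to smallest: 82, 22, 15, 15 bp.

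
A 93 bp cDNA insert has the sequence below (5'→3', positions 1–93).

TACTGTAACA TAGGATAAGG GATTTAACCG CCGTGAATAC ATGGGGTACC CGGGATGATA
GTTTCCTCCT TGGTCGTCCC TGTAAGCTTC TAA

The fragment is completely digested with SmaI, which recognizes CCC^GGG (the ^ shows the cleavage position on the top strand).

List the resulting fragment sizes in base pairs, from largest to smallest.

51, 42 bp

The SmaI site (CCCGGG) starts at position 49.
SmaI cuts after base 3 of each site, so after position 51.
Linear molecule, 1 cut → 2 fragments:
  1–51 → 51 bp
  52–93 → 42 bp
Sorted largest to smallest: 51, 42 bp.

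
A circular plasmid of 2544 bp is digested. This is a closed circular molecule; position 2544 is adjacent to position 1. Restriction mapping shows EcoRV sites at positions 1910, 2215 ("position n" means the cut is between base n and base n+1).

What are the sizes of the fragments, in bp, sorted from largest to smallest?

2239, 305 bp

Circular molecule, 2 cuts → 2 fragments:
  2215 − 1910 = 305 bp
  wrap: 2544 − 2215 + 1910 = 2239 bp
Sorted largest to smallest: 2239, 305 bp.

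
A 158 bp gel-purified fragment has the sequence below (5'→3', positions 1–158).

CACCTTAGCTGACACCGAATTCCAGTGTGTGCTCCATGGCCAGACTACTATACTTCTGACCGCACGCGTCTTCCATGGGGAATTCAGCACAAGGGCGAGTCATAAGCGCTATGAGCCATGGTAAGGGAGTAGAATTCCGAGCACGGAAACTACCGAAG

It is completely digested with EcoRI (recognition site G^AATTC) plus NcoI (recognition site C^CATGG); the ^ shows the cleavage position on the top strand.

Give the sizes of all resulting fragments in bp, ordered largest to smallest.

39, 36, 26, 17, 17, 16, 7 bp

EcoRI sites (GAATTC) start at positions 17, 80, 132.
EcoRI cuts after the first base of each site, so after positions 17, 80, 132.
NcoI sites (CCATGG) start at positions 34, 73, 116.
NcoI cuts after the first base of each site, so after positions 34, 73, 116.
Combined cut positions: 17, 34, 73, 80, 116, 132.
Linear molecule, 6 cuts → 7 fragments:
  1–17 → 17 bp
  18–34 → 17 bp
  35–73 → 39 bp
  74–80 → 7 bp
  81–116 → 36 bp
  117–132 → 16 bp
  133–158 → 26 bp
Sorted largest to smallest: 39, 36, 26, 17, 17, 16, 7 bp.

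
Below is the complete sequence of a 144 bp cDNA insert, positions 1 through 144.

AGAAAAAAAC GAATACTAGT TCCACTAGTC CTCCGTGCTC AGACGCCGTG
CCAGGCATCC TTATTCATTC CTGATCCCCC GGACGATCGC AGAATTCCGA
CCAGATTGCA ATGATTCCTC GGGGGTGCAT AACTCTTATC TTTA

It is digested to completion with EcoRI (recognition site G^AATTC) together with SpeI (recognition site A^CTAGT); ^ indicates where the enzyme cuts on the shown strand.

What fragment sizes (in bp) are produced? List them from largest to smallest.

The EcoRI site (GAATTC) starts at position 92.
EcoRI cuts after the first base of each site, so after position 92.
SpeI sites (ACTAGT) start at positions 15, 24.
SpeI cuts after the first base of each site, so after positions 15, 24.
Combined cut positions: 15, 24, 92.
Linear molecule, 3 cuts → 4 fragments:
  1–15 → 15 bp
  16–24 → 9 bp
  25–92 → 68 bp
  93–144 → 52 bp
Sorted largest to smallest: 68, 52, 15, 9 bp.

68, 52, 15, 9 bp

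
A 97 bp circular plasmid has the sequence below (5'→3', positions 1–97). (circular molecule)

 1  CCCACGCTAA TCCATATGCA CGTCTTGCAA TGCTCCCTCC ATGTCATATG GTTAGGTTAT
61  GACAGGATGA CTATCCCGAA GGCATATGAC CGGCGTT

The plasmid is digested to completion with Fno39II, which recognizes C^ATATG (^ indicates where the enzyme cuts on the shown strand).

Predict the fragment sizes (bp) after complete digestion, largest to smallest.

Fno39II sites (CATATG) start at positions 13, 45, 83.
Fno39II cuts after the first base of each site, so after positions 13, 45, 83.
Circular molecule, 3 cuts → 3 fragments:
  14–45 → 32 bp
  46–83 → 38 bp
  84–97 then 1–13 → 14 + 13 = 27 bp
Sorted largest to smallest: 38, 32, 27 bp.

38, 32, 27 bp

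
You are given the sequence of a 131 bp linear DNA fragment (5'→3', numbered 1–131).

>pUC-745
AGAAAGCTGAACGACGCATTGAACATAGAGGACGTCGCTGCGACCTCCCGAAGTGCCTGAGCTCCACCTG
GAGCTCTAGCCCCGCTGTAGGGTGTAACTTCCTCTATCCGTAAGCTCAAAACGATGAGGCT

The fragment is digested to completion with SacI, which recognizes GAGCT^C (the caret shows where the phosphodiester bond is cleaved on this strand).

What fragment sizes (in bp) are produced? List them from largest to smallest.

SacI sites (GAGCTC) start at positions 59, 71.
SacI cuts after base 5 of each site (before the last base), so after positions 63, 75.
Linear molecule, 2 cuts → 3 fragments:
  1–63 → 63 bp
  64–75 → 12 bp
  76–131 → 56 bp
Sorted largest to smallest: 63, 56, 12 bp.

63, 56, 12 bp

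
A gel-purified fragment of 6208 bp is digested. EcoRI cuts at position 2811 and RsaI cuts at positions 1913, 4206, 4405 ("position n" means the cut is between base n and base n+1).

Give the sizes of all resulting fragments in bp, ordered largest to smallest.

1913, 1803, 1395, 898, 199 bp

Combined cut positions (sorted): 1913, 2811, 4206, 4405.
Linear molecule, 4 cuts → 5 fragments:
  1913 − 0 = 1913 bp
  2811 − 1913 = 898 bp
  4206 − 2811 = 1395 bp
  4405 − 4206 = 199 bp
  6208 − 4405 = 1803 bp
Sorted largest to smallest: 1913, 1803, 1395, 898, 199 bp.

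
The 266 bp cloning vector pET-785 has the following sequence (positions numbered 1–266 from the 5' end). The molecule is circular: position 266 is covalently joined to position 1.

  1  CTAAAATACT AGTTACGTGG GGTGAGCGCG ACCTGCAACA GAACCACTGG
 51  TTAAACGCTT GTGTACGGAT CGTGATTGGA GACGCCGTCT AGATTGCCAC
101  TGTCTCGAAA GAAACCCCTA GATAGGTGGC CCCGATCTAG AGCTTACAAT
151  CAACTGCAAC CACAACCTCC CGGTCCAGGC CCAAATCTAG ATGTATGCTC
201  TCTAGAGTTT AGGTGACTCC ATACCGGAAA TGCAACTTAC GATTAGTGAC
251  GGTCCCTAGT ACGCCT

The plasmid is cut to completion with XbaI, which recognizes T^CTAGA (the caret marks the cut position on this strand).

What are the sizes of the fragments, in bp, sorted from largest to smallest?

XbaI sites (TCTAGA) start at positions 88, 136, 186, 201.
XbaI cuts after the first base of each site, so after positions 88, 136, 186, 201.
Circular molecule, 4 cuts → 4 fragments:
  89–136 → 48 bp
  137–186 → 50 bp
  187–201 → 15 bp
  202–266 then 1–88 → 65 + 88 = 153 bp
Sorted largest to smallest: 153, 50, 48, 15 bp.

153, 50, 48, 15 bp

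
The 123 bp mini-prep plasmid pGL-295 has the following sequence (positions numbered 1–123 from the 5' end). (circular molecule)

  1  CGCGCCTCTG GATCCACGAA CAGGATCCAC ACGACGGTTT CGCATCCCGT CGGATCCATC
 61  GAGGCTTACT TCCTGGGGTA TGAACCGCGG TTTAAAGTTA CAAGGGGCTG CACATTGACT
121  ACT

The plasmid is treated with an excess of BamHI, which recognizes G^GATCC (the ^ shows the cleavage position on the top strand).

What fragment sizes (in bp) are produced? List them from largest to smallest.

BamHI sites (GGATCC) start at positions 10, 23, 52.
BamHI cuts after the first base of each site, so after positions 10, 23, 52.
Circular molecule, 3 cuts → 3 fragments:
  11–23 → 13 bp
  24–52 → 29 bp
  53–123 then 1–10 → 71 + 10 = 81 bp
Sorted largest to smallest: 81, 29, 13 bp.

81, 29, 13 bp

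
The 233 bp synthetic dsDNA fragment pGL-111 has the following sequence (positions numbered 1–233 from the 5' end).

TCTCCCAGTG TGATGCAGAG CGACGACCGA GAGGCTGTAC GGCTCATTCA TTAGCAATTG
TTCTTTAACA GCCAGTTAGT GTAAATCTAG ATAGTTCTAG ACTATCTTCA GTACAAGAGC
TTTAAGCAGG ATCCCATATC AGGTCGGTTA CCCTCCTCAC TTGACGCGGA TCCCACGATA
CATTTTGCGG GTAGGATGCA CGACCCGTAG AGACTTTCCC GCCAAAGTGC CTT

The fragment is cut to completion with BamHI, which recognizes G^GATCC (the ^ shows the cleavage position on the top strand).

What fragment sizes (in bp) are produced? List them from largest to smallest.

BamHI sites (GGATCC) start at positions 129, 168.
BamHI cuts after the first base of each site, so after positions 129, 168.
Linear molecule, 2 cuts → 3 fragments:
  1–129 → 129 bp
  130–168 → 39 bp
  169–233 → 65 bp
Sorted largest to smallest: 129, 65, 39 bp.

129, 65, 39 bp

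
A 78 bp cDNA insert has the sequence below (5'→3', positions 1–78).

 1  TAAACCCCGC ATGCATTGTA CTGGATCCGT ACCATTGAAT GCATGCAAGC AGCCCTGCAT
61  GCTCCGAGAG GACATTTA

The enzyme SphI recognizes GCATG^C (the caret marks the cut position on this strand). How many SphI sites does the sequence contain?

GCATGC occurs starting at positions 9, 41, 57.
SphI cuts at 3 sites.

3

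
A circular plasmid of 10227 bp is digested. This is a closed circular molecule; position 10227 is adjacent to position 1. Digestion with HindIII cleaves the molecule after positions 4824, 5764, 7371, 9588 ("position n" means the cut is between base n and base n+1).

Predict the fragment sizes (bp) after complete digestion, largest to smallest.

5463, 2217, 1607, 940 bp

Circular molecule, 4 cuts → 4 fragments:
  5764 − 4824 = 940 bp
  7371 − 5764 = 1607 bp
  9588 − 7371 = 2217 bp
  wrap: 10227 − 9588 + 4824 = 5463 bp
Sorted largest to smallest: 5463, 2217, 1607, 940 bp.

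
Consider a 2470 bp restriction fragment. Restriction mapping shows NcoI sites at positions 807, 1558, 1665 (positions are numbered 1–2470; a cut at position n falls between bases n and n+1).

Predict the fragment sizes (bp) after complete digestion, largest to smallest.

807, 805, 751, 107 bp

Linear molecule, 3 cuts → 4 fragments:
  807 − 0 = 807 bp
  1558 − 807 = 751 bp
  1665 − 1558 = 107 bp
  2470 − 1665 = 805 bp
Sorted largest to smallest: 807, 805, 751, 107 bp.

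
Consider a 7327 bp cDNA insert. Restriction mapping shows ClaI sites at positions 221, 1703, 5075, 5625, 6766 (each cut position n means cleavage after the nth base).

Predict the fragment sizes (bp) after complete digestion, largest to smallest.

Linear molecule, 5 cuts → 6 fragments:
  221 − 0 = 221 bp
  1703 − 221 = 1482 bp
  5075 − 1703 = 3372 bp
  5625 − 5075 = 550 bp
  6766 − 5625 = 1141 bp
  7327 − 6766 = 561 bp
Sorted largest to smallest: 3372, 1482, 1141, 561, 550, 221 bp.

3372, 1482, 1141, 561, 550, 221 bp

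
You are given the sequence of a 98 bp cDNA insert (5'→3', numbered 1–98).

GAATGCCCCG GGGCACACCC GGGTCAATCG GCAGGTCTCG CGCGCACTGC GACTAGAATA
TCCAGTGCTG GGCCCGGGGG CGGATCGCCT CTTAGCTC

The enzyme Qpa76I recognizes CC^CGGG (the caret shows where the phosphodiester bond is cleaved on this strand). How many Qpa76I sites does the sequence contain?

CCCGGG occurs starting at positions 7, 18, 73.
Qpa76I cuts at 3 sites.

3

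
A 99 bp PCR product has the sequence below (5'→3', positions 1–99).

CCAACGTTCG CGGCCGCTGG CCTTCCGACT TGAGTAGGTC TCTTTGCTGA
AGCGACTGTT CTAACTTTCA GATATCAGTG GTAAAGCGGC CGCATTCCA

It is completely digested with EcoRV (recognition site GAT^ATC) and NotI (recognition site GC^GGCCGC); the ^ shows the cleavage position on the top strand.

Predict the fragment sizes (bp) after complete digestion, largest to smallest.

The EcoRV site (GATATC) starts at position 71.
EcoRV cuts after base 3 of each site, so after position 73.
NotI sites (GCGGCCGC) start at positions 10, 86.
NotI cuts after base 2 of each site, so after positions 11, 87.
Combined cut positions: 11, 73, 87.
Linear molecule, 3 cuts → 4 fragments:
  1–11 → 11 bp
  12–73 → 62 bp
  74–87 → 14 bp
  88–99 → 12 bp
Sorted largest to smallest: 62, 14, 12, 11 bp.

62, 14, 12, 11 bp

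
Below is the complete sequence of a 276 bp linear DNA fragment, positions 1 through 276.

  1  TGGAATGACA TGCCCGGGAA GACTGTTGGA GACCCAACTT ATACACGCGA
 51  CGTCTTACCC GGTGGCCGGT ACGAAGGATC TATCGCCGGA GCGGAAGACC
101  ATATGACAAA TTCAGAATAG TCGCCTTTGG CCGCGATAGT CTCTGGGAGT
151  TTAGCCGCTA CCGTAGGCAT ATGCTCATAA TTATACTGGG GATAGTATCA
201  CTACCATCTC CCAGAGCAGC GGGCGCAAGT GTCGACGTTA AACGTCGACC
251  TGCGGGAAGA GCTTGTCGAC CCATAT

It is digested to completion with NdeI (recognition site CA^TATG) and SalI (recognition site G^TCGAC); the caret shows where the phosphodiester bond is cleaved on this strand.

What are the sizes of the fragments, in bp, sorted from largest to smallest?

NdeI sites (CATATG) start at positions 100, 168.
NdeI cuts after base 2 of each site, so after positions 101, 169.
SalI sites (GTCGAC) start at positions 231, 244, 265.
SalI cuts after the first base of each site, so after positions 231, 244, 265.
Combined cut positions: 101, 169, 231, 244, 265.
Linear molecule, 5 cuts → 6 fragments:
  1–101 → 101 bp
  102–169 → 68 bp
  170–231 → 62 bp
  232–244 → 13 bp
  245–265 → 21 bp
  266–276 → 11 bp
Sorted largest to smallest: 101, 68, 62, 21, 13, 11 bp.

101, 68, 62, 21, 13, 11 bp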